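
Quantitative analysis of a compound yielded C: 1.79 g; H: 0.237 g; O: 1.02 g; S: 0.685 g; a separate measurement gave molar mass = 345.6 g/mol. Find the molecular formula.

C14H22O6S2

Moles — C: 1.79 / 12.01 = 0.149 mol; H: 0.237 / 1.008 = 0.2351 mol; O: 1.02 / 16.00 = 0.06375 mol; S: 0.685 / 32.07 = 0.02136 mol
Divide by the smallest (0.02136 mol S): C 6.978, H 11.008, O 2.985, S 1.000
→ C7H11O3S
Empirical-formula mass = 175.23 g/mol
n = 345.6 / 175.23 = 1.97 ≈ 2
Molecular formula = (C7H11O3S)×2 = C14H22O6S2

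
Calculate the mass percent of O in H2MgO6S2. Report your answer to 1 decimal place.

Molar mass = 2(1.008) + 1(24.31) + 6(16.00) + 2(32.07) = 186.466 g/mol
Mass of O per mole = 6 × 16.00 = 96.000 g
% O = 96.000 / 186.466 × 100 = 51.5%

51.5%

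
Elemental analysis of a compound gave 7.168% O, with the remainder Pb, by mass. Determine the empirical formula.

Assume 100 g: 7.168 g O, 92.832 g Pb.
n(O) = 7.168/16.00 = 0.448, n(Pb) = 92.832/207.2 = 0.448
Smallest is O at 0.448 mol; normalising gives O 1.000, Pb 1.000
Ratio ≈ 1:1, so the empirical formula is OPb

OPb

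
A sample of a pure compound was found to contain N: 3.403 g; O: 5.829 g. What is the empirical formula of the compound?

Moles — N: 3.403 / 14.01 = 0.2429 mol; O: 5.829 / 16.00 = 0.3643 mol
Smallest is N at 0.2429 mol; normalising gives N 1.000, O 1.500
Scaling by 2: N 2.00, O 3.00 → N2O3

N2O3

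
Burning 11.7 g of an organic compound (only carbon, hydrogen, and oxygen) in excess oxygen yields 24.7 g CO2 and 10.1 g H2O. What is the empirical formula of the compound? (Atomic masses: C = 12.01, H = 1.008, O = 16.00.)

mol C = 24.7 / 44.01 = 0.5612; mass C = 0.5612 × 12.01 = 6.740 g
mol H = 2 × (10.1 / 18.02) = 1.121; mass H = 1.121 × 1.008 = 1.130 g
mass O = 11.7 − (7.870) = 3.830 g → mol O = 0.2394
Divide by the smallest (0.2394 mol O): C 2.345, H 4.683, O 1.000
×3: C 7.03, H 14.05, O 3.00 → C7H14O3

C7H14O3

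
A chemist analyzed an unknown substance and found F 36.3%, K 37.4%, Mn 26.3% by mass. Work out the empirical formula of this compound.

Assume 100 g: 36.3 g F, 37.4 g K, 26.3 g Mn.
n(F) = 36.3/19.00 = 1.911, n(K) = 37.4/39.10 = 0.9565, n(Mn) = 26.3/54.94 = 0.4787
Ratios (÷ 0.4787): F 3.991, K 1.998, Mn 1.000
→ F4K2Mn

F4K2Mn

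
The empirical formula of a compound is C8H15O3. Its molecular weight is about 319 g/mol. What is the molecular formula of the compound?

C16H30O6

Empirical-formula mass = 159.20 g/mol
n = 319 / 159.20 = 2.00 ≈ 2
Molecular formula = (C8H15O3)2 = C16H30O6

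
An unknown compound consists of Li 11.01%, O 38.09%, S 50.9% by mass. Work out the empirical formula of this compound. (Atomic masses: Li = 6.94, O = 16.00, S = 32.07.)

Assume 100 g: 11.01 g Li, 38.09 g O, 50.9 g S.
Moles — Li: 11.01 / 6.94 = 1.586 mol; O: 38.09 / 16.00 = 2.381 mol; S: 50.9 / 32.07 = 1.587 mol
Divide by the smallest (1.586 mol Li): Li 1.000, O 1.501, S 1.000
×2: Li 2.00, O 3.00, S 2.00 → Li2O3S2

Li2O3S2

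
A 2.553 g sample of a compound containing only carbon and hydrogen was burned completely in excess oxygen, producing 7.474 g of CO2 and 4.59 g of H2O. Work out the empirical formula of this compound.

CH3

mol C = 7.474 / 44.01 = 0.1698; mass C = 0.1698 × 12.01 = 2.040 g
mol H = 2 × (4.59 / 18.02) = 0.5094; mass H = 0.5094 × 1.008 = 0.5135 g
Smallest is C at 0.1698 mol; normalising gives C 1.000, H 3.000
≈ 1:3 → CH3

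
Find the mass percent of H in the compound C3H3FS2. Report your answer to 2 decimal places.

2.47%

Molar mass = 3(12.01) + 3(1.008) + 1(19.00) + 2(32.07) = 122.194 g/mol
Mass of H per mole = 3 × 1.008 = 3.024 g
% H = 3.024 / 122.194 × 100 = 2.47%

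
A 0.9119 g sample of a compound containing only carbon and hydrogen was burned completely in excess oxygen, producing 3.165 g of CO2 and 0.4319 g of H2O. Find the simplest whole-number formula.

mol C = 3.165 / 44.01 = 0.07192; mass C = 0.07192 × 12.01 = 0.8637 g
mol H = 2 × (0.4319 / 18.02) = 0.04794; mass H = 0.04794 × 1.008 = 0.04832 g
Smallest is H at 0.04794 mol; normalising gives C 1.500, H 1.000
×2: C 3.00, H 2.00 → C3H2

C3H2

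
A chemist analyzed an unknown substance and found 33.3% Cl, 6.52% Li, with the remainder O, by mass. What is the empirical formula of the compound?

ClLiO4

Assume 100 g: 33.3 g Cl, 6.52 g Li, 60.18 g O.
Cl: 33.3 g ÷ 35.45 g/mol = 0.9394 mol
Li: 6.52 g ÷ 6.94 g/mol = 0.9395 mol
O: 60.18 g ÷ 16.00 g/mol = 3.761 mol
Divide by the smallest (0.9394 mol Cl): Cl 1.000, Li 1.000, O 4.004
→ ClLiO4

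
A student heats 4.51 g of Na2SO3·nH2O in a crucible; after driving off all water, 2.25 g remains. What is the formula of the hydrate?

Na2SO3·7H2O

Mass of water lost = 4.51 − 2.25 = 2.26 g → 2.26 / 18.02 = 0.1254 mol H2O
Molar mass of Na2SO3 = 126.05 g/mol → mol Na2SO3 = 2.25 / 126.05 = 0.01785
n = 0.1254 / 0.01785 = 7.03 ≈ 7 → Na2SO3·7H2O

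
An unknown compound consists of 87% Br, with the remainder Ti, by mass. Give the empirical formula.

Assume 100 g: 87 g Br, 13 g Ti.
n(Br) = 87/79.90 = 1.089, n(Ti) = 13/47.87 = 0.2716
Divide by the smallest (0.2716 mol Ti): Br 4.010, Ti 1.000
≈ 4:1 → Br4Ti

Br4Ti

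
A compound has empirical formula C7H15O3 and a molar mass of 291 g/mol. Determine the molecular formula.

C14H30O6

Empirical-formula mass = 147.19 g/mol
n = 291 / 147.19 = 1.98 ≈ 2
Molecular formula = (C7H15O3)2 = C14H30O6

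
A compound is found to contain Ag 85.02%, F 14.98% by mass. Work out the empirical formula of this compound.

Assume 100 g: 85.02 g Ag, 14.98 g F.
n(Ag) = 85.02/107.87 = 0.7882, n(F) = 14.98/19.00 = 0.7884
Ratios (÷ 0.7882): Ag 1.000, F 1.000
≈ 1:1 → AgF

AgF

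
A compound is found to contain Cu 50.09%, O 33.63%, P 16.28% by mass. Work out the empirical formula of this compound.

Assume 100 g: 50.09 g Cu, 33.63 g O, 16.28 g P.
n(Cu) = 50.09/63.55 = 0.7882, n(O) = 33.63/16.00 = 2.102, n(P) = 16.28/30.97 = 0.5257
Ratios (÷ 0.5257): Cu 1.499, O 3.998, P 1.000
Multiply by 2: Cu 3.00, O 8.00, P 2.00 → Cu3O8P2

Cu3O8P2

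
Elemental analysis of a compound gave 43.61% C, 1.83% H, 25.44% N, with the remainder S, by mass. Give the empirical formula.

Assume 100 g: 43.61 g C, 1.83 g H, 25.44 g N, 29.12 g S.
Moles — C: 43.61 / 12.01 = 3.631 mol; H: 1.83 / 1.008 = 1.815 mol; N: 25.44 / 14.01 = 1.816 mol; S: 29.12 / 32.07 = 0.908 mol
Ratios (÷ 0.908): C 3.999, H 1.999, N 2.000, S 1.000
→ C4H2N2S

C4H2N2S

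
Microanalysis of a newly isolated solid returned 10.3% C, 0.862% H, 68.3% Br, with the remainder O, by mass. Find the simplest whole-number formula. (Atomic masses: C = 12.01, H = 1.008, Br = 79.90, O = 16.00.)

C2H2Br2O3

Assume 100 g: 10.3 g C, 0.862 g H, 68.3 g Br, 20.54 g O.
n(C) = 10.3/12.01 = 0.8576, n(H) = 0.862/1.008 = 0.8552, n(Br) = 68.3/79.90 = 0.8548, n(O) = 20.54/16.00 = 1.284
Divide by the smallest (0.8548 mol Br): C 1.003, H 1.000, Br 1.000, O 1.502
×2: C 2.01, H 2.00, Br 2.00, O 3.00 → C2H2Br2O3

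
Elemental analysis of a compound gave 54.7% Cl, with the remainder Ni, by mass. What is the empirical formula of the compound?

Assume 100 g: 54.7 g Cl, 45.3 g Ni.
Moles — Cl: 54.7 / 35.45 = 1.543 mol; Ni: 45.3 / 58.69 = 0.7719 mol
Smallest is Ni at 0.7719 mol; normalising gives Cl 1.999, Ni 1.000
→ Cl2Ni

Cl2Ni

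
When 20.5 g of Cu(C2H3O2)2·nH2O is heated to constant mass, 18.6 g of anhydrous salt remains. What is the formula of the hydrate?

Mass of water lost = 20.5 − 18.6 = 1.9 g → 1.9 / 18.02 = 0.1054 mol H2O
Molar mass of Cu(C2H3O2)2 = 181.64 g/mol → mol Cu(C2H3O2)2 = 18.6 / 181.64 = 0.1024
n = 0.1054 / 0.1024 = 1.03 ≈ 1 → Cu(C2H3O2)2·H2O

Cu(C2H3O2)2·H2O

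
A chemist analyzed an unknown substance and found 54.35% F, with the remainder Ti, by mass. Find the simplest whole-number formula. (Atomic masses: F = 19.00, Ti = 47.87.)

F3Ti

Assume 100 g: 54.35 g F, 45.65 g Ti.
Moles — F: 54.35 / 19.00 = 2.861 mol; Ti: 45.65 / 47.87 = 0.9536 mol
Smallest is Ti at 0.9536 mol; normalising gives F 3.000, Ti 1.000
→ F3Ti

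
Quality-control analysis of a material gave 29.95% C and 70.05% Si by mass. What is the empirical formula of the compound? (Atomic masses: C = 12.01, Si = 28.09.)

Assume 100 g: 29.95 g C, 70.05 g Si.
n(C) = 29.95/12.01 = 2.494, n(Si) = 70.05/28.09 = 2.494
Divide by the smallest (2.494 mol C): C 1.000, Si 1.000
Ratio ≈ 1:1, so the empirical formula is CSi

CSi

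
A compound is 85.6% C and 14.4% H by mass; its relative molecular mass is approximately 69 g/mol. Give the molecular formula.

Assume 100 g: 85.6 g C, 14.4 g H.
Moles — C: 85.6 / 12.01 = 7.127 mol; H: 14.4 / 1.008 = 14.29 mol
Smallest is C at 7.127 mol; normalising gives C 1.000, H 2.004
≈ 1:2 → CH2
Empirical-formula mass = 14.03 g/mol
n = 69 / 14.03 = 4.92 ≈ 5
Molecular formula = (CH2)×5 = C5H10

C5H10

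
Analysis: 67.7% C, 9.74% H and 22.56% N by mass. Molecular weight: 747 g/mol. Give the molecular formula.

Assume 100 g: 67.7 g C, 9.74 g H, 22.56 g N.
Moles — C: 67.7 / 12.01 = 5.637 mol; H: 9.74 / 1.008 = 9.663 mol; N: 22.56 / 14.01 = 1.61 mol
Ratios (÷ 1.61): C 3.501, H 6.001, N 1.000
Multiply by 2: C 7.00, H 12.00, N 2.00 → C7H12N2
Empirical-formula mass = 124.19 g/mol
n = 747 / 124.19 = 6.02 ≈ 6
Molecular formula = (C7H12N2)×6 = C42H72N12

C42H72N12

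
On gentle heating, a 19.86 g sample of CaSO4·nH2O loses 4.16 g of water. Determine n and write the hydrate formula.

CaSO4·2H2O

Mass of anhydrous CaSO4 = 19.86 − 4.16 = 15.7 g
mol H2O = 4.16 / 18.02 = 0.2309
Molar mass of CaSO4 = 136.15 g/mol → mol CaSO4 = 15.7 / 136.15 = 0.1153
n = 0.2309 / 0.1153 = 2.00 ≈ 2 → CaSO4·2H2O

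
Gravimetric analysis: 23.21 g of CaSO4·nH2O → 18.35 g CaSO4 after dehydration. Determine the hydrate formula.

CaSO4·2H2O

Mass of water lost = 23.21 − 18.35 = 4.86 g → 4.86 / 18.02 = 0.2697 mol H2O
Molar mass of CaSO4 = 136.15 g/mol → mol CaSO4 = 18.35 / 136.15 = 0.1348
n = 0.2697 / 0.1348 = 2.00 ≈ 2 → CaSO4·2H2O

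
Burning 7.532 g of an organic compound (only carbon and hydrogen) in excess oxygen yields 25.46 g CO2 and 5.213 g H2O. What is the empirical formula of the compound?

mol C = 25.46 / 44.01 = 0.5785; mass C = 0.5785 × 12.01 = 6.948 g
mol H = 2 × (5.213 / 18.02) = 0.5786; mass H = 0.5786 × 1.008 = 0.5832 g
Divide by the smallest (0.5785 mol C): C 1.000, H 1.000
→ CH

CH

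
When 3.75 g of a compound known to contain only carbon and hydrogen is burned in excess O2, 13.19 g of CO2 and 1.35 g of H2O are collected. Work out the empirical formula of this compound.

C2H

mol C = 13.19 / 44.01 = 0.2997; mass C = 0.2997 × 12.01 = 3.599 g
mol H = 2 × (1.35 / 18.02) = 0.1498; mass H = 0.1498 × 1.008 = 0.1510 g
Smallest is H at 0.1498 mol; normalising gives C 2.000, H 1.000
→ C2H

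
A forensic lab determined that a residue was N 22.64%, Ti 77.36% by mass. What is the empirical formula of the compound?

NTi

Assume 100 g: 22.64 g N, 77.36 g Ti.
N: 22.64 g ÷ 14.01 g/mol = 1.616 mol
Ti: 77.36 g ÷ 47.87 g/mol = 1.616 mol
Ratios (÷ 1.616): N 1.000, Ti 1.000
→ NTi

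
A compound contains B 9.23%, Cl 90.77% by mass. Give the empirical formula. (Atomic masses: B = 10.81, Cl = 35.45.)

Assume 100 g: 9.23 g B, 90.77 g Cl.
n(B) = 9.23/10.81 = 0.8538, n(Cl) = 90.77/35.45 = 2.561
Ratios (÷ 0.8538): B 1.000, Cl 2.999
→ BCl3

BCl3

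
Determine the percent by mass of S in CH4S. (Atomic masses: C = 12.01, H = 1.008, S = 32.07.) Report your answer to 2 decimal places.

Molar mass = 1(12.01) + 4(1.008) + 1(32.07) = 48.112 g/mol
Mass of S per mole = 1 × 32.07 = 32.070 g
% S = 32.070 / 48.112 × 100 = 66.66%

66.66%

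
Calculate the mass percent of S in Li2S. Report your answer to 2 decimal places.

69.79%

Molar mass = 2(6.94) + 1(32.07) = 45.950 g/mol
Mass of S per mole = 1 × 32.07 = 32.070 g
% S = 32.070 / 45.950 × 100 = 69.79%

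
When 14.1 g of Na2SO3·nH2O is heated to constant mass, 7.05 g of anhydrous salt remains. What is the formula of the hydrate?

Mass of water lost = 14.1 − 7.05 = 7.05 g → 7.05 / 18.02 = 0.3912 mol H2O
Molar mass of Na2SO3 = 126.05 g/mol → mol Na2SO3 = 7.05 / 126.05 = 0.05593
n = 0.3912 / 0.05593 = 7.00 ≈ 7 → Na2SO3·7H2O

Na2SO3·7H2O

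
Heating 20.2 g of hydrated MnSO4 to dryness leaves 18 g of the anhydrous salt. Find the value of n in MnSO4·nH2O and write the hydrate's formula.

MnSO4·H2O

Mass of water lost = 20.2 − 18 = 2.2 g → 2.2 / 18.02 = 0.1221 mol H2O
Molar mass of MnSO4 = 151.01 g/mol → mol MnSO4 = 18 / 151.01 = 0.1192
n = 0.1221 / 0.1192 = 1.02 ≈ 1 → MnSO4·H2O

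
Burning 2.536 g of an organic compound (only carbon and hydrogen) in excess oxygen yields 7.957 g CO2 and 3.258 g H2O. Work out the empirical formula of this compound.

mol C = 7.957 / 44.01 = 0.1808; mass C = 0.1808 × 12.01 = 2.171 g
mol H = 2 × (3.258 / 18.02) = 0.3616; mass H = 0.3616 × 1.008 = 0.3645 g
Divide by the smallest (0.1808 mol C): C 1.000, H 2.000
≈ 1:2 → CH2

CH2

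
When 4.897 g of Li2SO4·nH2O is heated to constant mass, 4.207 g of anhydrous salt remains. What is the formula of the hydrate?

Li2SO4·H2O

Mass of water lost = 4.897 − 4.207 = 0.69 g → 0.69 / 18.02 = 0.03829 mol H2O
Molar mass of Li2SO4 = 109.95 g/mol → mol Li2SO4 = 4.207 / 109.95 = 0.03826
n = 0.03829 / 0.03826 = 1.00 ≈ 1 → Li2SO4·H2O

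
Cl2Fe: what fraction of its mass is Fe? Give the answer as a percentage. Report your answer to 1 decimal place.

44.1%

Molar mass = 2(35.45) + 1(55.85) = 126.750 g/mol
Mass of Fe per mole = 1 × 55.85 = 55.850 g
% Fe = 55.850 / 126.750 × 100 = 44.1%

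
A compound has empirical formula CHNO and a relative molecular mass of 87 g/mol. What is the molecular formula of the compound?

Empirical-formula mass = 43.03 g/mol
n = 87 / 43.03 = 2.02 ≈ 2
Molecular formula = (CHNO)2 = C2H2N2O2

C2H2N2O2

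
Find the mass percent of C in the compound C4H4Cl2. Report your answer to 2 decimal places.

39.07%

Molar mass = 4(12.01) + 4(1.008) + 2(35.45) = 122.972 g/mol
Mass of C per mole = 4 × 12.01 = 48.040 g
% C = 48.040 / 122.972 × 100 = 39.07%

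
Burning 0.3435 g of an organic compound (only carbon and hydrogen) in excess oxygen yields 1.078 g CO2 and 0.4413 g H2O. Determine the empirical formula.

CH2

mol C = 1.078 / 44.01 = 0.02449; mass C = 0.02449 × 12.01 = 0.2942 g
mol H = 2 × (0.4413 / 18.02) = 0.04898; mass H = 0.04898 × 1.008 = 0.04937 g
Smallest is C at 0.02449 mol; normalising gives C 1.000, H 2.000
→ CH2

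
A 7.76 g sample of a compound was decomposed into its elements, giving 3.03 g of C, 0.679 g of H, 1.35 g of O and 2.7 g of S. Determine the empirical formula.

C: 3.03 g ÷ 12.01 g/mol = 0.2523 mol
H: 0.679 g ÷ 1.008 g/mol = 0.6736 mol
O: 1.35 g ÷ 16.00 g/mol = 0.08438 mol
S: 2.7 g ÷ 32.07 g/mol = 0.08419 mol
Smallest is S at 0.08419 mol; normalising gives C 2.997, H 8.001, O 1.002, S 1.000
→ C3H8OS

C3H8OS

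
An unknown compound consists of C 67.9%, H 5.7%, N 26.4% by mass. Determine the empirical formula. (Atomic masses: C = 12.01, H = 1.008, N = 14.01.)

Assume 100 g: 67.9 g C, 5.7 g H, 26.4 g N.
Moles — C: 67.9 / 12.01 = 5.654 mol; H: 5.7 / 1.008 = 5.655 mol; N: 26.4 / 14.01 = 1.884 mol
Ratios (÷ 1.884): C 3.000, H 3.001, N 1.000
→ C3H3N

C3H3N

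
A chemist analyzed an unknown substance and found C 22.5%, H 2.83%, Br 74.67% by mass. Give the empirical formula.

C2H3Br

Assume 100 g: 22.5 g C, 2.83 g H, 74.67 g Br.
Moles — C: 22.5 / 12.01 = 1.873 mol; H: 2.83 / 1.008 = 2.808 mol; Br: 74.67 / 79.90 = 0.9345 mol
Divide by the smallest (0.9345 mol Br): C 2.005, H 3.004, Br 1.000
Ratio ≈ 2:3:1, so the empirical formula is C2H3Br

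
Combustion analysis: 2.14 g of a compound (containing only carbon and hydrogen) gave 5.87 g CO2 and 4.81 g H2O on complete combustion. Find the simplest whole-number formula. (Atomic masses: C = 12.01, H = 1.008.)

CH4

mol C = 5.87 / 44.01 = 0.1334; mass C = 0.1334 × 12.01 = 1.602 g
mol H = 2 × (4.81 / 18.02) = 0.5339; mass H = 0.5339 × 1.008 = 0.5381 g
Divide by the smallest (0.1334 mol C): C 1.000, H 4.003
Ratio ≈ 1:4, so the empirical formula is CH4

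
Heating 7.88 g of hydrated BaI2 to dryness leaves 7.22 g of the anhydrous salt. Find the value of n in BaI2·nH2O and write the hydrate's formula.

BaI2·2H2O

Mass of water lost = 7.88 − 7.22 = 0.66 g → 0.66 / 18.02 = 0.03663 mol H2O
Molar mass of BaI2 = 391.13 g/mol → mol BaI2 = 7.22 / 391.13 = 0.01846
n = 0.03663 / 0.01846 = 1.98 ≈ 2 → BaI2·2H2O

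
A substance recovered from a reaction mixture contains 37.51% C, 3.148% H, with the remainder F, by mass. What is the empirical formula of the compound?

Assume 100 g: 37.51 g C, 3.148 g H, 59.342 g F.
n(C) = 37.51/12.01 = 3.123, n(H) = 3.148/1.008 = 3.123, n(F) = 59.342/19.00 = 3.123
Divide by the smallest (3.123 mol H): C 1.000, H 1.000, F 1.000
≈ 1:1:1 → CHF

CHF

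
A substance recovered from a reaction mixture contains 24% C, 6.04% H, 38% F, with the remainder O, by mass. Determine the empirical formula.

CH3FO

Assume 100 g: 24 g C, 6.04 g H, 38 g F, 31.96 g O.
Moles — C: 24 / 12.01 = 1.998 mol; H: 6.04 / 1.008 = 5.992 mol; F: 38 / 19.00 = 2 mol; O: 31.96 / 16.00 = 1.998 mol
Divide by the smallest (1.998 mol O): C 1.000, H 3.000, F 1.001, O 1.000
≈ 1:3:1:1 → CH3FO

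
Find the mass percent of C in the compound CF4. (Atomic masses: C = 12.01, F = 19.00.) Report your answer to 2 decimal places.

13.65%

Molar mass = 1(12.01) + 4(19.00) = 88.010 g/mol
Mass of C per mole = 1 × 12.01 = 12.010 g
% C = 12.010 / 88.010 × 100 = 13.65%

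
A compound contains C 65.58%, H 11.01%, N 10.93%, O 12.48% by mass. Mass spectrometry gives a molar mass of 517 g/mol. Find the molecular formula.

Assume 100 g: 65.58 g C, 11.01 g H, 10.93 g N, 12.48 g O.
C: 65.58 g ÷ 12.01 g/mol = 5.46 mol
H: 11.01 g ÷ 1.008 g/mol = 10.92 mol
N: 10.93 g ÷ 14.01 g/mol = 0.7802 mol
O: 12.48 g ÷ 16.00 g/mol = 0.78 mol
Ratios (÷ 0.78): C 7.001, H 14.003, N 1.000, O 1.000
→ C7H14NO
Empirical-formula mass = 128.19 g/mol
n = 517 / 128.19 = 4.03 ≈ 4
Molecular formula = (C7H14NO)×4 = C28H56N4O4

C28H56N4O4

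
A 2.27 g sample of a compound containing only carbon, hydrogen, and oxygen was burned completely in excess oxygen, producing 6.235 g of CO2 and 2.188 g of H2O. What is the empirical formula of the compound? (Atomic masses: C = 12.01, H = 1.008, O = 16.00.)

mol C = 6.235 / 44.01 = 0.1417; mass C = 0.1417 × 12.01 = 1.701 g
mol H = 2 × (2.188 / 18.02) = 0.2428; mass H = 0.2428 × 1.008 = 0.2448 g
mass O = 2.27 − (1.946) = 0.3237 g → mol O = 0.02023
Ratios (÷ 0.02023): C 7.002, H 12.002, O 1.000
≈ 7:12:1 → C7H12O

C7H12O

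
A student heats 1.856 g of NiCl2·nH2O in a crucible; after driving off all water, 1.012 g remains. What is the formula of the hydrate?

Mass of water lost = 1.856 − 1.012 = 0.844 g → 0.844 / 18.02 = 0.04684 mol H2O
Molar mass of NiCl2 = 129.59 g/mol → mol NiCl2 = 1.012 / 129.59 = 0.007809
n = 0.04684 / 0.007809 = 6.00 ≈ 6 → NiCl2·6H2O

NiCl2·6H2O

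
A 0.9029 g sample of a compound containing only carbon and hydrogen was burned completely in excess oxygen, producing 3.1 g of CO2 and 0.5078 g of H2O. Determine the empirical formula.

mol C = 3.1 / 44.01 = 0.07044; mass C = 0.07044 × 12.01 = 0.8460 g
mol H = 2 × (0.5078 / 18.02) = 0.05636; mass H = 0.05636 × 1.008 = 0.05681 g
Smallest is H at 0.05636 mol; normalising gives C 1.250, H 1.000
Scaling by 4: C 5.00, H 4.00 → C5H4

C5H4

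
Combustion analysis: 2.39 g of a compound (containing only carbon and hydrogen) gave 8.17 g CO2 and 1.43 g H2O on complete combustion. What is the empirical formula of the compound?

C7H6

mol C = 8.17 / 44.01 = 0.1856; mass C = 0.1856 × 12.01 = 2.230 g
mol H = 2 × (1.43 / 18.02) = 0.1587; mass H = 0.1587 × 1.008 = 0.1600 g
Divide by the smallest (0.1587 mol H): C 1.170, H 1.000
Scaling by 6: C 7.02, H 6.00 → C7H6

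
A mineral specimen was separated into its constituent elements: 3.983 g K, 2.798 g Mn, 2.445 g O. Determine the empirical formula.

K2MnO3

K: 3.983 g ÷ 39.10 g/mol = 0.1019 mol
Mn: 2.798 g ÷ 54.94 g/mol = 0.05093 mol
O: 2.445 g ÷ 16.00 g/mol = 0.1528 mol
Smallest is Mn at 0.05093 mol; normalising gives K 2.000, Mn 1.000, O 3.001
≈ 2:1:3 → K2MnO3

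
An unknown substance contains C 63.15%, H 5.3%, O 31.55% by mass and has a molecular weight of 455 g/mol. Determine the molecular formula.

Assume 100 g: 63.15 g C, 5.3 g H, 31.55 g O.
Moles — C: 63.15 / 12.01 = 5.258 mol; H: 5.3 / 1.008 = 5.258 mol; O: 31.55 / 16.00 = 1.972 mol
Ratios (÷ 1.972): C 2.667, H 2.666, O 1.000
Multiply by 3: C 8.00, H 8.00, O 3.00 → C8H8O3
Empirical-formula mass = 152.14 g/mol
n = 455 / 152.14 = 2.99 ≈ 3
Molecular formula = (C8H8O3)×3 = C24H24O9

C24H24O9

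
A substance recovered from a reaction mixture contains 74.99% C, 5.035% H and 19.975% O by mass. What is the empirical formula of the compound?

C5H4O

Assume 100 g: 74.99 g C, 5.035 g H, 19.975 g O.
n(C) = 74.99/12.01 = 6.244, n(H) = 5.035/1.008 = 4.995, n(O) = 19.975/16.00 = 1.248
Ratios (÷ 1.248): C 5.001, H 4.001, O 1.000
Ratio ≈ 5:4:1, so the empirical formula is C5H4O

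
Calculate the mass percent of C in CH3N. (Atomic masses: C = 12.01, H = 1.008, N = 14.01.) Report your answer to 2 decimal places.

41.35%

Molar mass = 1(12.01) + 3(1.008) + 1(14.01) = 29.044 g/mol
Mass of C per mole = 1 × 12.01 = 12.010 g
% C = 12.010 / 29.044 × 100 = 41.35%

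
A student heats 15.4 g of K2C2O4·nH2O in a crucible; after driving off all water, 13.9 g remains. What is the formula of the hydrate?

Mass of water lost = 15.4 − 13.9 = 1.5 g → 1.5 / 18.02 = 0.08324 mol H2O
Molar mass of K2C2O4 = 166.22 g/mol → mol K2C2O4 = 13.9 / 166.22 = 0.08362
n = 0.08324 / 0.08362 = 1.00 ≈ 1 → K2C2O4·H2O

K2C2O4·H2O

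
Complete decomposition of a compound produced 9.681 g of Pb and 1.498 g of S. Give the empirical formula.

PbS

Moles — Pb: 9.681 / 207.2 = 0.04672 mol; S: 1.498 / 32.07 = 0.04671 mol
Ratios (÷ 0.04671): Pb 1.000, S 1.000
≈ 1:1 → PbS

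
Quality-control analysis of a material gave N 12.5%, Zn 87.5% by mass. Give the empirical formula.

Assume 100 g: 12.5 g N, 87.5 g Zn.
n(N) = 12.5/14.01 = 0.8922, n(Zn) = 87.5/65.38 = 1.338
Ratios (÷ 0.8922): N 1.000, Zn 1.500
×2: N 2.00, Zn 3.00 → N2Zn3

N2Zn3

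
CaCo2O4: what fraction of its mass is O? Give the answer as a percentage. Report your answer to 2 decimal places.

Molar mass = 1(40.08) + 2(58.93) + 4(16.00) = 221.940 g/mol
Mass of O per mole = 4 × 16.00 = 64.000 g
% O = 64.000 / 221.940 × 100 = 28.84%

28.84%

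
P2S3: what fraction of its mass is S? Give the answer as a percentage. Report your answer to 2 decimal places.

60.83%

Molar mass = 2(30.97) + 3(32.07) = 158.150 g/mol
Mass of S per mole = 3 × 32.07 = 96.210 g
% S = 96.210 / 158.150 × 100 = 60.83%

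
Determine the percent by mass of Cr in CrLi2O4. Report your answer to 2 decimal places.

40.04%

Molar mass = 1(52.00) + 2(6.94) + 4(16.00) = 129.880 g/mol
Mass of Cr per mole = 1 × 52.00 = 52.000 g
% Cr = 52.000 / 129.880 × 100 = 40.04%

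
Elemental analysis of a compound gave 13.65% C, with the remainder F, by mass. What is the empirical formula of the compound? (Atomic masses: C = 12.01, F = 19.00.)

CF4

Assume 100 g: 13.65 g C, 86.35 g F.
n(C) = 13.65/12.01 = 1.137, n(F) = 86.35/19.00 = 4.545
Ratios (÷ 1.137): C 1.000, F 3.999
≈ 1:4 → CF4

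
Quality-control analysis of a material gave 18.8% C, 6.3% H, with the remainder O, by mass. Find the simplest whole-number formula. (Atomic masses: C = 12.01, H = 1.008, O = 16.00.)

CH4O3

Assume 100 g: 18.8 g C, 6.3 g H, 74.9 g O.
C: 18.8 g ÷ 12.01 g/mol = 1.565 mol
H: 6.3 g ÷ 1.008 g/mol = 6.25 mol
O: 74.9 g ÷ 16.00 g/mol = 4.681 mol
Smallest is C at 1.565 mol; normalising gives C 1.000, H 3.993, O 2.991
≈ 1:4:3 → CH4O3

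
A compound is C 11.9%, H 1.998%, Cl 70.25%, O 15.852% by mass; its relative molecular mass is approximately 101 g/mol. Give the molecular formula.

Assume 100 g: 11.9 g C, 1.998 g H, 70.25 g Cl, 15.852 g O.
C: 11.9 g ÷ 12.01 g/mol = 0.9908 mol
H: 1.998 g ÷ 1.008 g/mol = 1.982 mol
Cl: 70.25 g ÷ 35.45 g/mol = 1.982 mol
O: 15.852 g ÷ 16.00 g/mol = 0.9908 mol
Smallest is O at 0.9908 mol; normalising gives C 1.000, H 2.001, Cl 2.000, O 1.000
≈ 1:2:2:1 → CH2Cl2O
Empirical-formula mass = 100.93 g/mol
n = 101 / 100.93 = 1.00 ≈ 1
Molecular formula = empirical formula = CH2Cl2O

CH2Cl2O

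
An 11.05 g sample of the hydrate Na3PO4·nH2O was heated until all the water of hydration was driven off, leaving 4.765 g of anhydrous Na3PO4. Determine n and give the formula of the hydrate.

Mass of water lost = 11.05 − 4.765 = 6.285 g → 6.285 / 18.02 = 0.3488 mol H2O
Molar mass of Na3PO4 = 163.94 g/mol → mol Na3PO4 = 4.765 / 163.94 = 0.02907
n = 0.3488 / 0.02907 = 12.00 ≈ 12 → Na3PO4·12H2O

Na3PO4·12H2O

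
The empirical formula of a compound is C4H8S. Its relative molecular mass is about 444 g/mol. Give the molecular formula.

Empirical-formula mass = 88.17 g/mol
n = 444 / 88.17 = 5.04 ≈ 5
Molecular formula = (C4H8S)5 = C20H40S5

C20H40S5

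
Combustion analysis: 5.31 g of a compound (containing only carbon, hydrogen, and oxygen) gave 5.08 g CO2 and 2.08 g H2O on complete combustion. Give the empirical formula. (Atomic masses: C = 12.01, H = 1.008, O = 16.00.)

mol C = 5.08 / 44.01 = 0.1154; mass C = 0.1154 × 12.01 = 1.386 g
mol H = 2 × (2.08 / 18.02) = 0.2309; mass H = 0.2309 × 1.008 = 0.2327 g
mass O = 5.31 − (1.619) = 3.691 g → mol O = 0.2307
Smallest is C at 0.1154 mol; normalising gives C 1.000, H 2.000, O 1.999
→ CH2O2

CH2O2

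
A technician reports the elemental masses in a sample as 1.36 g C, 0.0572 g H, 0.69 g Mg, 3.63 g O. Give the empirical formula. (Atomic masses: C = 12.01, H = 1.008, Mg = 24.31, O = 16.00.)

Moles — C: 1.36 / 12.01 = 0.1132 mol; H: 0.0572 / 1.008 = 0.05675 mol; Mg: 0.69 / 24.31 = 0.02838 mol; O: 3.63 / 16.00 = 0.2269 mol
Smallest is Mg at 0.02838 mol; normalising gives C 3.990, H 1.999, Mg 1.000, O 7.993
Ratio ≈ 4:2:1:8, so the empirical formula is C4H2MgO8

C4H2MgO8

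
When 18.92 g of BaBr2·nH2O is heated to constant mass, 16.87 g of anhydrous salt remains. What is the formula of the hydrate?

Mass of water lost = 18.92 − 16.87 = 2.05 g → 2.05 / 18.02 = 0.1138 mol H2O
Molar mass of BaBr2 = 297.13 g/mol → mol BaBr2 = 16.87 / 297.13 = 0.05678
n = 0.1138 / 0.05678 = 2.00 ≈ 2 → BaBr2·2H2O

BaBr2·2H2O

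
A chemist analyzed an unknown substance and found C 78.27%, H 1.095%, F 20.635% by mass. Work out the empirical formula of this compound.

Assume 100 g: 78.27 g C, 1.095 g H, 20.635 g F.
C: 78.27 g ÷ 12.01 g/mol = 6.517 mol
H: 1.095 g ÷ 1.008 g/mol = 1.086 mol
F: 20.635 g ÷ 19.00 g/mol = 1.086 mol
Divide by the smallest (1.086 mol F): C 6.001, H 1.000, F 1.000
→ C6HF

C6HF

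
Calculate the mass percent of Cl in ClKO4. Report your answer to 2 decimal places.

Molar mass = 1(35.45) + 1(39.10) + 4(16.00) = 138.550 g/mol
Mass of Cl per mole = 1 × 35.45 = 35.450 g
% Cl = 35.450 / 138.550 × 100 = 25.59%

25.59%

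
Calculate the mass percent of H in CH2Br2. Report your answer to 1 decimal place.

Molar mass = 1(12.01) + 2(1.008) + 2(79.90) = 173.826 g/mol
Mass of H per mole = 2 × 1.008 = 2.016 g
% H = 2.016 / 173.826 × 100 = 1.2%

1.2%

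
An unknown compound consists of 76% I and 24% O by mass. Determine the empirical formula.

I2O5

Assume 100 g: 76 g I, 24 g O.
n(I) = 76/126.90 = 0.5989, n(O) = 24/16.00 = 1.5
Ratios (÷ 0.5989): I 1.000, O 2.505
Scaling by 2: I 2.00, O 5.01 → I2O5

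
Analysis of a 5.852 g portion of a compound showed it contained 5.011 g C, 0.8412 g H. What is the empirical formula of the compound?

n(C) = 5.011/12.01 = 0.4172, n(H) = 0.8412/1.008 = 0.8345
Smallest is C at 0.4172 mol; normalising gives C 1.000, H 2.000
Ratio ≈ 1:2, so the empirical formula is CH2

CH2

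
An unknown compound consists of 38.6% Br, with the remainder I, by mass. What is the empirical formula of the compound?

BrI

Assume 100 g: 38.6 g Br, 61.4 g I.
n(Br) = 38.6/79.90 = 0.4831, n(I) = 61.4/126.90 = 0.4838
Divide by the smallest (0.4831 mol Br): Br 1.000, I 1.002
→ BrI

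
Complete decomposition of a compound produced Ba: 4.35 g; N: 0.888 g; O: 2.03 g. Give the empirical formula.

n(Ba) = 4.35/137.33 = 0.03168, n(N) = 0.888/14.01 = 0.06338, n(O) = 2.03/16.00 = 0.1269
Smallest is Ba at 0.03168 mol; normalising gives Ba 1.000, N 2.001, O 4.005
Ratio ≈ 1:2:4, so the empirical formula is BaN2O4

BaN2O4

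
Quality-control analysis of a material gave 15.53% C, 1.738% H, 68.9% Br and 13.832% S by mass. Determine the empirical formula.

Assume 100 g: 15.53 g C, 1.738 g H, 68.9 g Br, 13.832 g S.
n(C) = 15.53/12.01 = 1.293, n(H) = 1.738/1.008 = 1.724, n(Br) = 68.9/79.90 = 0.8623, n(S) = 13.832/32.07 = 0.4313
Ratios (÷ 0.4313): C 2.998, H 3.998, Br 1.999, S 1.000
Ratio ≈ 3:4:2:1, so the empirical formula is C3H4Br2S

C3H4Br2S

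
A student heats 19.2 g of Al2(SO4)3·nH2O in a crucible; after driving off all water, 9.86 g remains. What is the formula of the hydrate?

Mass of water lost = 19.2 − 9.86 = 9.34 g → 9.34 / 18.02 = 0.5183 mol H2O
Molar mass of Al2(SO4)3 = 342.17 g/mol → mol Al2(SO4)3 = 9.86 / 342.17 = 0.02882
n = 0.5183 / 0.02882 = 17.99 ≈ 18 → Al2(SO4)3·18H2O

Al2(SO4)3·18H2O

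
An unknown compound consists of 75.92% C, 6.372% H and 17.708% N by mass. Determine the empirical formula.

C5H5N

Assume 100 g: 75.92 g C, 6.372 g H, 17.708 g N.
n(C) = 75.92/12.01 = 6.321, n(H) = 6.372/1.008 = 6.321, n(N) = 17.708/14.01 = 1.264
Divide by the smallest (1.264 mol N): C 5.001, H 5.001, N 1.000
→ C5H5N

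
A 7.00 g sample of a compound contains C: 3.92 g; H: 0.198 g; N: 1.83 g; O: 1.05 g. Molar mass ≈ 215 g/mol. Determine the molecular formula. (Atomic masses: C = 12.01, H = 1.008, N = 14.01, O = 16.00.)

C10H6N4O2

Moles — C: 3.92 / 12.01 = 0.3264 mol; H: 0.198 / 1.008 = 0.1964 mol; N: 1.83 / 14.01 = 0.1306 mol; O: 1.05 / 16.00 = 0.06563 mol
Divide by the smallest (0.06563 mol O): C 4.974, H 2.993, N 1.990, O 1.000
≈ 5:3:2:1 → C5H3N2O
Empirical-formula mass = 107.09 g/mol
n = 215 / 107.09 = 2.01 ≈ 2
Molecular formula = (C5H3N2O)×2 = C10H6N4O2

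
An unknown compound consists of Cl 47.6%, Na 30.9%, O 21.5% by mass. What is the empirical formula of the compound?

Assume 100 g: 47.6 g Cl, 30.9 g Na, 21.5 g O.
Cl: 47.6 g ÷ 35.45 g/mol = 1.343 mol
Na: 30.9 g ÷ 22.99 g/mol = 1.344 mol
O: 21.5 g ÷ 16.00 g/mol = 1.344 mol
Smallest is Cl at 1.343 mol; normalising gives Cl 1.000, Na 1.001, O 1.001
≈ 1:1:1 → ClNaO

ClNaO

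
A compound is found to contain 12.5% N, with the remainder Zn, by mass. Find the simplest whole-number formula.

N2Zn3

Assume 100 g: 12.5 g N, 87.5 g Zn.
n(N) = 12.5/14.01 = 0.8922, n(Zn) = 87.5/65.38 = 1.338
Ratios (÷ 0.8922): N 1.000, Zn 1.500
Scaling by 2: N 2.00, Zn 3.00 → N2Zn3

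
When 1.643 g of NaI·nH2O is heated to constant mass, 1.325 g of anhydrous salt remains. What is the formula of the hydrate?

NaI·2H2O

Mass of water lost = 1.643 − 1.325 = 0.318 g → 0.318 / 18.02 = 0.01765 mol H2O
Molar mass of NaI = 149.89 g/mol → mol NaI = 1.325 / 149.89 = 0.00884
n = 0.01765 / 0.00884 = 2.00 ≈ 2 → NaI·2H2O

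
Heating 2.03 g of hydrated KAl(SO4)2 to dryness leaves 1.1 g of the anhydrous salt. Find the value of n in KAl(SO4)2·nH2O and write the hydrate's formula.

KAl(SO4)2·12H2O

Mass of water lost = 2.03 − 1.1 = 0.93 g → 0.93 / 18.02 = 0.05161 mol H2O
Molar mass of KAl(SO4)2 = 258.22 g/mol → mol KAl(SO4)2 = 1.1 / 258.22 = 0.00426
n = 0.05161 / 0.00426 = 12.12 ≈ 12 → KAl(SO4)2·12H2O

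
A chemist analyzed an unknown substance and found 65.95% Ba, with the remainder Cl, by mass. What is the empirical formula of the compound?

Assume 100 g: 65.95 g Ba, 34.05 g Cl.
Moles — Ba: 65.95 / 137.33 = 0.4802 mol; Cl: 34.05 / 35.45 = 0.9605 mol
Ratios (÷ 0.4802): Ba 1.000, Cl 2.000
→ BaCl2

BaCl2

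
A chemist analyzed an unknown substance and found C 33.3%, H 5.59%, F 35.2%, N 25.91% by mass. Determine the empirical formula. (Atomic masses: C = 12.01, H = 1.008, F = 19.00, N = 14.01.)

Assume 100 g: 33.3 g C, 5.59 g H, 35.2 g F, 25.91 g N.
n(C) = 33.3/12.01 = 2.773, n(H) = 5.59/1.008 = 5.546, n(F) = 35.2/19.00 = 1.853, n(N) = 25.91/14.01 = 1.849
Smallest is N at 1.849 mol; normalising gives C 1.499, H 2.999, F 1.002, N 1.000
×2: C 3.00, H 6.00, F 2.00, N 2.00 → C3H6F2N2

C3H6F2N2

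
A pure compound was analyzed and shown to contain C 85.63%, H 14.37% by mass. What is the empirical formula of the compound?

CH2

Assume 100 g: 85.63 g C, 14.37 g H.
n(C) = 85.63/12.01 = 7.13, n(H) = 14.37/1.008 = 14.26
Smallest is C at 7.13 mol; normalising gives C 1.000, H 1.999
→ CH2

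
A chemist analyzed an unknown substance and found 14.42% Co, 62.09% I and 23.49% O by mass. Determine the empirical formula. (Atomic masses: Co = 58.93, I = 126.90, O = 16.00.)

CoI2O6

Assume 100 g: 14.42 g Co, 62.09 g I, 23.49 g O.
Moles — Co: 14.42 / 58.93 = 0.2447 mol; I: 62.09 / 126.90 = 0.4893 mol; O: 23.49 / 16.00 = 1.468 mol
Smallest is Co at 0.2447 mol; normalising gives Co 1.000, I 2.000, O 6.000
Ratio ≈ 1:2:6, so the empirical formula is CoI2O6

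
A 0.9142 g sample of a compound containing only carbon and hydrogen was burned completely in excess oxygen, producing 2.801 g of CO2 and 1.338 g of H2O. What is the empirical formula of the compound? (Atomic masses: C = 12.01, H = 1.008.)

mol C = 2.801 / 44.01 = 0.06364; mass C = 0.06364 × 12.01 = 0.7644 g
mol H = 2 × (1.338 / 18.02) = 0.1485; mass H = 0.1485 × 1.008 = 0.1497 g
Divide by the smallest (0.06364 mol C): C 1.000, H 2.333
Multiply by 3: C 3.00, H 7.00 → C3H7

C3H7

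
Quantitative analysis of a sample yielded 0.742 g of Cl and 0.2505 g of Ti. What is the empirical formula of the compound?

Cl: 0.742 g ÷ 35.45 g/mol = 0.02093 mol
Ti: 0.2505 g ÷ 47.87 g/mol = 0.005233 mol
Divide by the smallest (0.005233 mol Ti): Cl 4.000, Ti 1.000
→ Cl4Ti

Cl4Ti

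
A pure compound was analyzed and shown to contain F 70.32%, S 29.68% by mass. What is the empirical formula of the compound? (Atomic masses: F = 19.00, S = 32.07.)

Assume 100 g: 70.32 g F, 29.68 g S.
F: 70.32 g ÷ 19.00 g/mol = 3.701 mol
S: 29.68 g ÷ 32.07 g/mol = 0.9255 mol
Ratios (÷ 0.9255): F 3.999, S 1.000
Ratio ≈ 4:1, so the empirical formula is F4S

F4S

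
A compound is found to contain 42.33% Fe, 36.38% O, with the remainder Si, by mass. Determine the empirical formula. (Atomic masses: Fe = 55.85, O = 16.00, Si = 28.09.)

FeO3Si

Assume 100 g: 42.33 g Fe, 36.38 g O, 21.29 g Si.
Moles — Fe: 42.33 / 55.85 = 0.7579 mol; O: 36.38 / 16.00 = 2.274 mol; Si: 21.29 / 28.09 = 0.7579 mol
Divide by the smallest (0.7579 mol Si): Fe 1.000, O 3.000, Si 1.000
≈ 1:3:1 → FeO3Si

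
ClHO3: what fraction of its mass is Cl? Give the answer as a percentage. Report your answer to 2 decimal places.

Molar mass = 1(35.45) + 1(1.008) + 3(16.00) = 84.458 g/mol
Mass of Cl per mole = 1 × 35.45 = 35.450 g
% Cl = 35.450 / 84.458 × 100 = 41.97%

41.97%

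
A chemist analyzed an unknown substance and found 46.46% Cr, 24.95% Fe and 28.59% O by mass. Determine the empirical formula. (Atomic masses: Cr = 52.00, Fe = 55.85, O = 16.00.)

Cr2FeO4

Assume 100 g: 46.46 g Cr, 24.95 g Fe, 28.59 g O.
Moles — Cr: 46.46 / 52.00 = 0.8935 mol; Fe: 24.95 / 55.85 = 0.4467 mol; O: 28.59 / 16.00 = 1.787 mol
Divide by the smallest (0.4467 mol Fe): Cr 2.000, Fe 1.000, O 4.000
Ratio ≈ 2:1:4, so the empirical formula is Cr2FeO4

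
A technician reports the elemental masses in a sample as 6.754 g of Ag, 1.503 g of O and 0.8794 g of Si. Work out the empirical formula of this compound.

Ag2O3Si

Moles — Ag: 6.754 / 107.87 = 0.06261 mol; O: 1.503 / 16.00 = 0.09394 mol; Si: 0.8794 / 28.09 = 0.03131 mol
Smallest is Si at 0.03131 mol; normalising gives Ag 2.000, O 3.001, Si 1.000
→ Ag2O3Si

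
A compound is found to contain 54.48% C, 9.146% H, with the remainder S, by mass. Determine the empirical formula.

C4H8S

Assume 100 g: 54.48 g C, 9.146 g H, 36.374 g S.
Moles — C: 54.48 / 12.01 = 4.536 mol; H: 9.146 / 1.008 = 9.073 mol; S: 36.374 / 32.07 = 1.134 mol
Divide by the smallest (1.134 mol S): C 3.999, H 8.000, S 1.000
Ratio ≈ 4:8:1, so the empirical formula is C4H8S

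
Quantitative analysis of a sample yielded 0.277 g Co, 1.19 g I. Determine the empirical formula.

CoI2

Moles — Co: 0.277 / 58.93 = 0.0047 mol; I: 1.19 / 126.90 = 0.009377 mol
Smallest is Co at 0.0047 mol; normalising gives Co 1.000, I 1.995
→ CoI2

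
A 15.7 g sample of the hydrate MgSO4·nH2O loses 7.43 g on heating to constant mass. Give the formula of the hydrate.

Mass of anhydrous MgSO4 = 15.7 − 7.43 = 8.27 g
mol H2O = 7.43 / 18.02 = 0.4123
Molar mass of MgSO4 = 120.38 g/mol → mol MgSO4 = 8.27 / 120.38 = 0.0687
n = 0.4123 / 0.0687 = 6.00 ≈ 6 → MgSO4·6H2O

MgSO4·6H2O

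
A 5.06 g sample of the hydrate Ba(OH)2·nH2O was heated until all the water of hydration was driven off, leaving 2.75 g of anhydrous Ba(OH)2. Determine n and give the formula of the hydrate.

Mass of water lost = 5.06 − 2.75 = 2.31 g → 2.31 / 18.02 = 0.1282 mol H2O
Molar mass of Ba(OH)2 = 171.35 g/mol → mol Ba(OH)2 = 2.75 / 171.35 = 0.01605
n = 0.1282 / 0.01605 = 7.99 ≈ 8 → Ba(OH)2·8H2O

Ba(OH)2·8H2O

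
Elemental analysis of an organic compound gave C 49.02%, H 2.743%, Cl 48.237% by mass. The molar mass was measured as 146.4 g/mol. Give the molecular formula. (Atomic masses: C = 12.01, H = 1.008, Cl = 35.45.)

Assume 100 g: 49.02 g C, 2.743 g H, 48.237 g Cl.
n(C) = 49.02/12.01 = 4.082, n(H) = 2.743/1.008 = 2.721, n(Cl) = 48.237/35.45 = 1.361
Ratios (÷ 1.361): C 3.000, H 2.000, Cl 1.000
→ C3H2Cl
Empirical-formula mass = 73.50 g/mol
n = 146.4 / 73.50 = 1.99 ≈ 2
Molecular formula = (C3H2Cl)×2 = C6H4Cl2

C6H4Cl2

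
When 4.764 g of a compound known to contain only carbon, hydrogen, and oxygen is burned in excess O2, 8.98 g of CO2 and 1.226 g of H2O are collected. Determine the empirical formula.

mol C = 8.98 / 44.01 = 0.2040; mass C = 0.2040 × 12.01 = 2.451 g
mol H = 2 × (1.226 / 18.02) = 0.1361; mass H = 0.1361 × 1.008 = 0.1372 g
mass O = 4.764 − (2.588) = 2.176 g → mol O = 0.1360
Ratios (÷ 0.136): C 1.500, H 1.000, O 1.000
Multiply by 2: C 3.00, H 2.00, O 2.00 → C3H2O2

C3H2O2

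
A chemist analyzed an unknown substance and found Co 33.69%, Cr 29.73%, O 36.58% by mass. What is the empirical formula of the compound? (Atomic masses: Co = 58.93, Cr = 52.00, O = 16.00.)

CoCrO4

Assume 100 g: 33.69 g Co, 29.73 g Cr, 36.58 g O.
Co: 33.69 g ÷ 58.93 g/mol = 0.5717 mol
Cr: 29.73 g ÷ 52.00 g/mol = 0.5717 mol
O: 36.58 g ÷ 16.00 g/mol = 2.286 mol
Ratios (÷ 0.5717): Co 1.000, Cr 1.000, O 3.999
→ CoCrO4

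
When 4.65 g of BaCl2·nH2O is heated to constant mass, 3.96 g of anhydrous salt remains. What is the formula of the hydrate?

BaCl2·2H2O

Mass of water lost = 4.65 − 3.96 = 0.69 g → 0.69 / 18.02 = 0.03829 mol H2O
Molar mass of BaCl2 = 208.23 g/mol → mol BaCl2 = 3.96 / 208.23 = 0.01902
n = 0.03829 / 0.01902 = 2.01 ≈ 2 → BaCl2·2H2O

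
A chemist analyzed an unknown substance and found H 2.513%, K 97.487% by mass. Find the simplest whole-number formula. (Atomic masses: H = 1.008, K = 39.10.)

Assume 100 g: 2.513 g H, 97.487 g K.
Moles — H: 2.513 / 1.008 = 2.493 mol; K: 97.487 / 39.10 = 2.493 mol
Ratios (÷ 2.493): H 1.000, K 1.000
→ HK

HK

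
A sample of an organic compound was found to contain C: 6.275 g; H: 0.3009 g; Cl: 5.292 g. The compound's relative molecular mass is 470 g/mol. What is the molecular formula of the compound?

C21H12Cl6

Moles — C: 6.275 / 12.01 = 0.5225 mol; H: 0.3009 / 1.008 = 0.2985 mol; Cl: 5.292 / 35.45 = 0.1493 mol
Divide by the smallest (0.1493 mol Cl): C 3.500, H 2.000, Cl 1.000
×2: C 7.00, H 4.00, Cl 2.00 → C7H4Cl2
Empirical-formula mass = 159.00 g/mol
n = 470 / 159.00 = 2.96 ≈ 3
Molecular formula = (C7H4Cl2)×3 = C21H12Cl6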